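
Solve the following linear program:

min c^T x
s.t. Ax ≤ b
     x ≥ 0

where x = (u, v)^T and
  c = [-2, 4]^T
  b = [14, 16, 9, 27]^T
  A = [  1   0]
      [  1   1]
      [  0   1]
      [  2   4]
u = 13.5, v = 0, z = -27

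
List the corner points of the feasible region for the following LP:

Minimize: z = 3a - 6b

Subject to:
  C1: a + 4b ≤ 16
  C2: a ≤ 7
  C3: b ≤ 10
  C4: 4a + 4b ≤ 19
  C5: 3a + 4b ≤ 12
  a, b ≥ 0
Each vertex is the intersection of two constraint boundaries that also satisfies all remaining constraints:
  a = 0 and b = 0 → (0, 0)
  3a + 4b = 12 and b = 0 → (4, 0)
  3a + 4b = 12 and a = 0 → (0, 3)

Vertices: (0, 0), (4, 0), (0, 3)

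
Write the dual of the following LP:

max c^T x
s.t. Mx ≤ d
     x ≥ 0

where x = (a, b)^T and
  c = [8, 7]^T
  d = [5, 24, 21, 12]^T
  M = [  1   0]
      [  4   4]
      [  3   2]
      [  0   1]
Minimize: z = 5y1 + 24y2 + 21y3 + 12y4

Subject to:
  C1: -y1 - 4y2 - 3y3 ≤ -8
  C2: -4y2 - 2y3 - y4 ≤ -7
  y1, y2, y3, y4 ≥ 0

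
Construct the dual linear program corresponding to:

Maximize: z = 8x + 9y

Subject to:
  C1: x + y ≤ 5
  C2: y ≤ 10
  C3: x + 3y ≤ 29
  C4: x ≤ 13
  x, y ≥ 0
Minimize: z = 5y1 + 10y2 + 29y3 + 13y4

Subject to:
  C1: -y1 - y3 - y4 ≤ -8
  C2: -y1 - y2 - 3y3 ≤ -9
  y1, y2, y3, y4 ≥ 0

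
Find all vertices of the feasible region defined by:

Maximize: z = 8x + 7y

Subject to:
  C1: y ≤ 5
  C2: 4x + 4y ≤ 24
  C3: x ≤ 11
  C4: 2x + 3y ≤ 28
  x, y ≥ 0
Each vertex is the intersection of two constraint boundaries that also satisfies all remaining constraints:
  x = 0 and y = 0 → (0, 0)
  4x + 4y = 24 and y = 0 → (6, 0)
  y = 5 and 4x + 4y = 24 → (1, 5)
  y = 5 and x = 0 → (0, 5)

Vertices: (0, 0), (6, 0), (1, 5), (0, 5)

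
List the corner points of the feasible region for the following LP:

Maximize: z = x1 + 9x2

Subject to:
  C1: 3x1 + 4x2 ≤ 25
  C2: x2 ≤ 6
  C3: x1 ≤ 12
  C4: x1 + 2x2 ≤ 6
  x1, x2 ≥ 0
Each vertex is the intersection of two constraint boundaries that also satisfies all remaining constraints:
  x1 = 0 and x2 = 0 → (0, 0)
  x1 + 2x2 = 6 and x2 = 0 → (6, 0)
  x1 + 2x2 = 6 and x1 = 0 → (0, 3)

Vertices: (0, 0), (6, 0), (0, 3)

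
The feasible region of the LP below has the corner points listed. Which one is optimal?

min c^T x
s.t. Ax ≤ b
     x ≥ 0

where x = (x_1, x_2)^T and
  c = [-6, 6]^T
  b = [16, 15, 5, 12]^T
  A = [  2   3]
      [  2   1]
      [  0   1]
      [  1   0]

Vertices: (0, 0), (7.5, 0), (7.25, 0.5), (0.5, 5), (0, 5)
Evaluating z = -6x_1 + 6x_2 at each vertex:
  (0, 0): z = 0
  (7.5, 0): z = -45
  (7.25, 0.5): z = -40.5
  (0.5, 5): z = 27
  (0, 5): z = 30

The smallest value is z = -45, attained at (7.5, 0).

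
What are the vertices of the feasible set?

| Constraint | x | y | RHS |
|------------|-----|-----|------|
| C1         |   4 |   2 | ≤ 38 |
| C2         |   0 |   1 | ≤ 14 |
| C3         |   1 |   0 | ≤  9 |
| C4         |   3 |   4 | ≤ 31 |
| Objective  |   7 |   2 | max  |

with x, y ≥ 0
Each vertex is the intersection of two constraint boundaries that also satisfies all remaining constraints:
  x = 0 and y = 0 → (0, 0)
  x = 9 and y = 0 → (9, 0)
  4x + 2y = 38 and x = 9 → (9, 1)
  3x + 4y = 31 and x = 0 → (0, 7.75)

Vertices: (0, 0), (9, 0), (9, 1), (0, 7.75)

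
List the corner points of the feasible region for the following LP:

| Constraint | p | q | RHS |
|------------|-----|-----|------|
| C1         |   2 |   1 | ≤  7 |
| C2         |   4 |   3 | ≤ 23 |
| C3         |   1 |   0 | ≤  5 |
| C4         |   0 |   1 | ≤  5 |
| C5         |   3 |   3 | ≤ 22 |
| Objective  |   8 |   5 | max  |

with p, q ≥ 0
Each vertex is the intersection of two constraint boundaries that also satisfies all remaining constraints:
  p = 0 and q = 0 → (0, 0)
  2p + q = 7 and q = 0 → (3.5, 0)
  2p + q = 7 and q = 5 → (1, 5)
  q = 5 and p = 0 → (0, 5)

Vertices: (0, 0), (3.5, 0), (1, 5), (0, 5)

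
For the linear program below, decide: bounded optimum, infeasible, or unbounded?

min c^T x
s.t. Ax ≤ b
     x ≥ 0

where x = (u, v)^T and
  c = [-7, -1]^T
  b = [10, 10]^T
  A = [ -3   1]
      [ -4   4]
Feasible point: (0, 0) satisfies every constraint, so the LP is feasible.
Direction d = (1, 0): for each constraint row a, a·d ≤ 0 —
  (-3)(1) + (1)(0) = -3 ≤ 0
  (-4)(1) + (4)(0) = -4 ≤ 0
and d ≥ 0, so (0, 0) + t·d stays feasible for every t ≥ 0. Along this ray z = -7u - v changes by -7 per unit t, so z → −∞.

Unbounded — the objective can decrease without bound over the feasible region.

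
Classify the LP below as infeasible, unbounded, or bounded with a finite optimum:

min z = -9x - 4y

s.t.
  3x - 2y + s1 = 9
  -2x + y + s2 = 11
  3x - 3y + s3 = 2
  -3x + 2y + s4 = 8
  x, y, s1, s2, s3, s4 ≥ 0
Feasible point: (0, 0) satisfies every constraint, so the LP is feasible.
Direction d = (2, 3): for each constraint row a, a·d ≤ 0 —
  (3)(2) + (-2)(3) = 0 ≤ 0
  (-2)(2) + (1)(3) = -1 ≤ 0
  (3)(2) + (-3)(3) = -3 ≤ 0
  (-3)(2) + (2)(3) = 0 ≤ 0
and d ≥ 0, so (0, 0) + t·d stays feasible for every t ≥ 0. Along this ray z = -9x - 4y changes by -30 per unit t, so z → −∞.

Unbounded — the objective can decrease without bound over the feasible region.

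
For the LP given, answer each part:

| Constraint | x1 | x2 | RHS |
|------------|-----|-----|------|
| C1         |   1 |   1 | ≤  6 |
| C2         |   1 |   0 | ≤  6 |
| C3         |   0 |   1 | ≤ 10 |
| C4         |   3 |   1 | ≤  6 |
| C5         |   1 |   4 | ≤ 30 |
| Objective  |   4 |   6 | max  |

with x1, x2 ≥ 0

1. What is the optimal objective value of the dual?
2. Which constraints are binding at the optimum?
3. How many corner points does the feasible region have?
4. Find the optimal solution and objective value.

1. 36 (by strong duality, equal to the primal optimum)
2. C1, C4, x1 ≥ 0
3. 3
4. x1 = 0, x2 = 6, z = 36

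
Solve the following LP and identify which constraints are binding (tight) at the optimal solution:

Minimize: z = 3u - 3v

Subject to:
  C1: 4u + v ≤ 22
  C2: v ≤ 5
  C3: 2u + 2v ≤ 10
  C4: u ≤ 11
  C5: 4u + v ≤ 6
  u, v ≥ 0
Optimal: u = 0, v = 5
Binding: C2, C3, u ≥ 0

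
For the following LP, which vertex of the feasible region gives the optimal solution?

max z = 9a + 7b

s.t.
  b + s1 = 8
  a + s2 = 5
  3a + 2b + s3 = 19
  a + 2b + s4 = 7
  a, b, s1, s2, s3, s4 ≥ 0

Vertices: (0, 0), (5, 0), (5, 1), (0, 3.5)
Evaluating z = 9a + 7b at each vertex:
  (0, 0): z = 0
  (5, 0): z = 45
  (5, 1): z = 52
  (0, 3.5): z = 24.5

The largest value is z = 52, attained at (5, 1).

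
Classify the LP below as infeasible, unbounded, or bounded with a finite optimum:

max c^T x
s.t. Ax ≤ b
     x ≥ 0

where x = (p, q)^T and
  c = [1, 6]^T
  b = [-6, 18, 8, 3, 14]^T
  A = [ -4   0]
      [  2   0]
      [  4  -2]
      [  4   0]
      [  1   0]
One constraint requires 4p ≤ 3, while the constraint -4p ≤ -6 is equivalent to 4p ≥ 6. Together they would need 6 ≤ 4p ≤ 3, which is impossible since 6 > 3. No point satisfies all constraints.

Infeasible: no point satisfies all constraints simultaneously.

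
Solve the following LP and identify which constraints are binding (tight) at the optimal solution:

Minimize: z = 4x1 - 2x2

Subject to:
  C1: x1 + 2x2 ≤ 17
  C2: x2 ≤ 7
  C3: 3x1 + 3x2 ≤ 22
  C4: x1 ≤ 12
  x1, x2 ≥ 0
Optimal: x1 = 0, x2 = 7
Slack at optimum:
  C1: slack = 3
  C2: slack = 0 (binding)
  C3: slack = 1
  C4: slack = 12
  x1 ≥ 0: x1 = 0 (binding)
  x2 ≥ 0: x2 = 7
Binding constraints: C2, x1 ≥ 0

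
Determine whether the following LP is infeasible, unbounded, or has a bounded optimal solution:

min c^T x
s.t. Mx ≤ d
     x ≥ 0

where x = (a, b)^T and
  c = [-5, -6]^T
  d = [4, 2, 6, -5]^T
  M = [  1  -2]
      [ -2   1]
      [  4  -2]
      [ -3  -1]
Feasible point: (1, 2) satisfies every constraint, so the LP is feasible.
Direction d = (1, 2): for each constraint row a, a·d ≤ 0 —
  (1)(1) + (-2)(2) = -3 ≤ 0
  (-2)(1) + (1)(2) = 0 ≤ 0
  (4)(1) + (-2)(2) = 0 ≤ 0
  (-3)(1) + (-1)(2) = -5 ≤ 0
and d ≥ 0, so (1, 2) + t·d stays feasible for every t ≥ 0. Along this ray z = -5a - 6b changes by -17 per unit t, so z → −∞.

Unbounded — the objective can decrease without bound over the feasible region.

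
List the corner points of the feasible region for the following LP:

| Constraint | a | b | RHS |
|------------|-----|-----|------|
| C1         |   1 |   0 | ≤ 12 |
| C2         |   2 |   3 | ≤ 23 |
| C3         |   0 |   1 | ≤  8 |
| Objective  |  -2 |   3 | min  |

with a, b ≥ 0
Each vertex is the intersection of two constraint boundaries that also satisfies all remaining constraints:
  a = 0 and b = 0 → (0, 0)
  2a + 3b = 23 and b = 0 → (11.5, 0)
  2a + 3b = 23 and a = 0 → (0, 7.667)

Vertices: (0, 0), (11.5, 0), (0, 7.667)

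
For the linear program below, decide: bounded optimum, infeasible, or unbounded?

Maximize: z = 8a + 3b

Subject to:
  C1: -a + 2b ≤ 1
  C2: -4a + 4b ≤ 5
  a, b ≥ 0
Feasible point: (0, 0) satisfies every constraint, so the LP is feasible.
Direction d = (1, 0): for each constraint row a, a·d ≤ 0 —
  (-1)(1) + (2)(0) = -1 ≤ 0
  (-4)(1) + (4)(0) = -4 ≤ 0
and d ≥ 0, so (0, 0) + t·d stays feasible for every t ≥ 0. Along this ray z = 8a + 3b changes by 8 per unit t, so z → +∞.

Unbounded — the objective can increase without bound over the feasible region.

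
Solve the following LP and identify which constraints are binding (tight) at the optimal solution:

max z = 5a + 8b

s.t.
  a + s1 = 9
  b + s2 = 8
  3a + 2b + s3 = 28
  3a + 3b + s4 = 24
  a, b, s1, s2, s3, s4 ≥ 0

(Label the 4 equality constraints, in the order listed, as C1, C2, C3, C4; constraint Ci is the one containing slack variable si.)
Optimal: a = 0, b = 8
Binding: C2, C4, a ≥ 0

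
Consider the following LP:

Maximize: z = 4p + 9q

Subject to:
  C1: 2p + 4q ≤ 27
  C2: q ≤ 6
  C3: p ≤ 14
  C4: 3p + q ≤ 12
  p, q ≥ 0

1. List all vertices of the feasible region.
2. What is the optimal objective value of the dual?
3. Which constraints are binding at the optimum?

1. (0, 0), (4, 0), (2.1, 5.7), (1.5, 6), (0, 6)
2. 60 (by strong duality, equal to the primal optimum)
3. C1, C2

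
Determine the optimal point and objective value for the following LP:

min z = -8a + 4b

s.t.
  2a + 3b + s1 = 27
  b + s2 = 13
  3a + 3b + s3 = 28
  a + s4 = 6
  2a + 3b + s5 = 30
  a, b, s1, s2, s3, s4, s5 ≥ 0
a = 6, b = 0, z = -48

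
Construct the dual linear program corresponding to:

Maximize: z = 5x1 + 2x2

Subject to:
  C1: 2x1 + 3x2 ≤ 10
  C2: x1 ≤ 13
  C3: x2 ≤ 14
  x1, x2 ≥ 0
Minimize: z = 10y1 + 13y2 + 14y3

Subject to:
  C1: -2y1 - y2 ≤ -5
  C2: -3y1 - y3 ≤ -2
  y1, y2, y3 ≥ 0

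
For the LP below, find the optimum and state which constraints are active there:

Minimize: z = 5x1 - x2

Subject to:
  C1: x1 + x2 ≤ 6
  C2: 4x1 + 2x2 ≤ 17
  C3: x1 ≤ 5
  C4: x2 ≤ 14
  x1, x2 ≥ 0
Optimal: x1 = 0, x2 = 6
Slack at optimum:
  C1: slack = 0 (binding)
  C2: slack = 5
  C3: slack = 5
  C4: slack = 8
  x1 ≥ 0: x1 = 0 (binding)
  x2 ≥ 0: x2 = 6
Binding constraints: C1, x1 ≥ 0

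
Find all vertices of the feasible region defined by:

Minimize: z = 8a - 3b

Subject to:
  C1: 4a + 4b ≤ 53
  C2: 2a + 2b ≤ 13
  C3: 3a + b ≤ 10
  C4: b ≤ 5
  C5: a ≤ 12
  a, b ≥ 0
Each vertex is the intersection of two constraint boundaries that also satisfies all remaining constraints:
  a = 0 and b = 0 → (0, 0)
  3a + b = 10 and b = 0 → (3.333, 0)
  2a + 2b = 13 and 3a + b = 10 → (1.75, 4.75)
  2a + 2b = 13 and b = 5 → (1.5, 5)
  b = 5 and a = 0 → (0, 5)

Vertices: (0, 0), (3.333, 0), (1.75, 4.75), (1.5, 5), (0, 5)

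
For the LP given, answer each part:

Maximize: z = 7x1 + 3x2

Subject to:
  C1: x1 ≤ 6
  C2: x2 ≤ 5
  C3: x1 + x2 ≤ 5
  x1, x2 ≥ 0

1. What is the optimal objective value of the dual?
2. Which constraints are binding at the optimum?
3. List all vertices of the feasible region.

1. 35 (by strong duality, equal to the primal optimum)
2. C3, x2 ≥ 0
3. (0, 0), (5, 0), (0, 5)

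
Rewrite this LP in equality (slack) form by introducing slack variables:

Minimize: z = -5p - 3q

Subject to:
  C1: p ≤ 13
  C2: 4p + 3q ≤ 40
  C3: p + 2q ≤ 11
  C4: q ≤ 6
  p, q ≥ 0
min z = -5p - 3q

s.t.
  p + s1 = 13
  4p + 3q + s2 = 40
  p + 2q + s3 = 11
  q + s4 = 6
  p, q, s1, s2, s3, s4 ≥ 0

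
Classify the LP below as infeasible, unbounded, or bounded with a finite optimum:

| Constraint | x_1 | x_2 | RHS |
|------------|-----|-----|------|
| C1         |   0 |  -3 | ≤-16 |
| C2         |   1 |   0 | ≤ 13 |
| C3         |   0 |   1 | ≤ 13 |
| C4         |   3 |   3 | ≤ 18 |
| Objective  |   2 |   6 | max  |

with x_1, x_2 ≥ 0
The point (0, 6) satisfies every constraint, so the LP is feasible; the constraints give x_1 ≤ 13 and x_2 ≤ 13, which with x_1, x_2 ≥ 0 keep the feasible region inside a bounded box. A feasible, bounded LP attains a finite optimum at a vertex.

Feasible with finite optimum z* = 36 at (0, 6).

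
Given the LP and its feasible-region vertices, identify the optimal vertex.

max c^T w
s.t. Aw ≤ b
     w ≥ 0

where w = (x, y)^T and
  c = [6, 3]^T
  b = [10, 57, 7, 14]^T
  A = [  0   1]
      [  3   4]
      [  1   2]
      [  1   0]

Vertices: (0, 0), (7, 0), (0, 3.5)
Evaluating z = 6x + 3y at each vertex:
  (0, 0): z = 0
  (7, 0): z = 42
  (0, 3.5): z = 10.5

The largest value is z = 42, attained at (7, 0).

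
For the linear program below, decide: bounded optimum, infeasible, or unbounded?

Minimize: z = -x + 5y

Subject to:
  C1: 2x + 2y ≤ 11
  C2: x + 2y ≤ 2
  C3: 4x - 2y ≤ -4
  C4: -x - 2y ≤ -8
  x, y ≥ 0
C2 requires x + 2y ≤ 2, while C4 (-x - 2y ≤ -8) is equivalent to x + 2y ≥ 8. Together they would need 8 ≤ x + 2y ≤ 2, which is impossible since 8 > 2. No point satisfies all constraints.

Infeasible: no point satisfies all constraints simultaneously.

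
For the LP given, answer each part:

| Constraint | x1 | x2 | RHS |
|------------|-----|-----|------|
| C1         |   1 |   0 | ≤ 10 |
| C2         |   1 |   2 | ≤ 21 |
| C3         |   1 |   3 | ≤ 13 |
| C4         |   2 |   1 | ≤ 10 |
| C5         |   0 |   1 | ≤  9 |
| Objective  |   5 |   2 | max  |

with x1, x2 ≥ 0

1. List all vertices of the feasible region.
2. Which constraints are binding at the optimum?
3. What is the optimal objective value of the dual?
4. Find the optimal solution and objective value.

1. (0, 0), (5, 0), (3.4, 3.2), (0, 4.333)
2. C4, x2 ≥ 0
3. 25 (by strong duality, equal to the primal optimum)
4. x1 = 5, x2 = 0, z = 25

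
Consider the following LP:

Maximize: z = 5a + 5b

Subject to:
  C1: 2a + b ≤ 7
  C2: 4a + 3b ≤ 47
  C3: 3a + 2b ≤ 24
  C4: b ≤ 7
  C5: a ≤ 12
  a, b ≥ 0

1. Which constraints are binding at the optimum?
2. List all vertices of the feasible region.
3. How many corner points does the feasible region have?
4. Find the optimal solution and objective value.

1. C1, C4, a ≥ 0
2. (0, 0), (3.5, 0), (0, 7)
3. 3
4. a = 0, b = 7, z = 35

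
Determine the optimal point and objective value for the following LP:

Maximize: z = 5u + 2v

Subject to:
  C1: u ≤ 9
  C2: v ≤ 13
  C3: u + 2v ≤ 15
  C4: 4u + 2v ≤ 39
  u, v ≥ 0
Each vertex is the intersection of two constraint boundaries that also satisfies all remaining constraints:
  u = 0 and v = 0 → (0, 0)
  u = 9 and v = 0 → (9, 0)
  u = 9 and 4u + 2v = 39 → (9, 1.5)
  u + 2v = 15 and 4u + 2v = 39 → (8, 3.5)
  u + 2v = 15 and u = 0 → (0, 7.5)

Evaluating z = 5u + 2v at each vertex:
  (0, 0): z = 0
  (9, 0): z = 45
  (9, 1.5): z = 48
  (8, 3.5): z = 47
  (0, 7.5): z = 15

The maximum is at (9, 1.5) with z = 48.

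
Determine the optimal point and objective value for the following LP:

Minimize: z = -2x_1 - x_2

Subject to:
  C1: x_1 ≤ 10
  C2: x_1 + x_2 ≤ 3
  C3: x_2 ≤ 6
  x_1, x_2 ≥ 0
Each vertex is the intersection of two constraint boundaries that also satisfies all remaining constraints:
  x_1 = 0 and x_2 = 0 → (0, 0)
  x_1 + x_2 = 3 and x_2 = 0 → (3, 0)
  x_1 + x_2 = 3 and x_1 = 0 → (0, 3)

Evaluating z = -2x_1 - x_2 at each vertex:
  (0, 0): z = 0
  (3, 0): z = -6
  (0, 3): z = -3

The minimum is at (3, 0) with z = -6.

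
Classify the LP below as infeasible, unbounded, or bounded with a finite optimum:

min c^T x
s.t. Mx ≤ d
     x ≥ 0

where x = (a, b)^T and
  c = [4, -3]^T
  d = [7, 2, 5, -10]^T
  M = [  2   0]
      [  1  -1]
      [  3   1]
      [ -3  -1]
One constraint requires 3a + b ≤ 5, while the constraint -3a - b ≤ -10 is equivalent to 3a + b ≥ 10. Together they would need 10 ≤ 3a + b ≤ 5, which is impossible since 10 > 5. No point satisfies all constraints.

The feasible region is empty; the LP is infeasible.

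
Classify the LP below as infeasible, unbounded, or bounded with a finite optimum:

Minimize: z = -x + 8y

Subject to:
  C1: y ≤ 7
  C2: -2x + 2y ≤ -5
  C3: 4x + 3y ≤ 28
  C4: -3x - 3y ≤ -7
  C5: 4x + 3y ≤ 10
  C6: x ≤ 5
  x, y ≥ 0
The point (2.5, 0) satisfies every constraint, so the LP is feasible; the constraints give x ≤ 5 and y ≤ 7, which with x, y ≥ 0 keep the feasible region inside a bounded box. A feasible, bounded LP attains a finite optimum at a vertex.

The LP has an optimal solution: (2.5, 0) with z = -2.5.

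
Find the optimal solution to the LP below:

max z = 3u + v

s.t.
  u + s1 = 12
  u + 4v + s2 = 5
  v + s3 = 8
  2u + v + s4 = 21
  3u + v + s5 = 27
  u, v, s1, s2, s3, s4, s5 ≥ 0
Each vertex is the intersection of two constraint boundaries that also satisfies all remaining constraints:
  u = 0 and v = 0 → (0, 0)
  u + 4v = 5 and v = 0 → (5, 0)
  u + 4v = 5 and u = 0 → (0, 1.25)

Evaluating z = 3u + v at each vertex:
  (0, 0): z = 0
  (5, 0): z = 15
  (0, 1.25): z = 1.25

The maximum is at (5, 0) with z = 15.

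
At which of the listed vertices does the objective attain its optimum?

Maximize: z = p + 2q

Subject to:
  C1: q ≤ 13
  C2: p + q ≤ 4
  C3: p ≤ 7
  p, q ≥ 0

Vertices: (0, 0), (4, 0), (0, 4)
Evaluating z = p + 2q at each vertex:
  (0, 0): z = 0
  (4, 0): z = 4
  (0, 4): z = 8

The largest value is z = 8, attained at (0, 4).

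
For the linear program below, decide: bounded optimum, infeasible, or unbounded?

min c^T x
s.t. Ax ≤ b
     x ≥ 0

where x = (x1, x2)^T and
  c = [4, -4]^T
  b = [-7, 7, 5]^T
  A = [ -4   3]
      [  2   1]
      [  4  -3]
One constraint requires 4x1 - 3x2 ≤ 5, while the constraint -4x1 + 3x2 ≤ -7 is equivalent to 4x1 - 3x2 ≥ 7. Together they would need 7 ≤ 4x1 - 3x2 ≤ 5, which is impossible since 7 > 5. No point satisfies all constraints.

The feasible region is empty; the LP is infeasible.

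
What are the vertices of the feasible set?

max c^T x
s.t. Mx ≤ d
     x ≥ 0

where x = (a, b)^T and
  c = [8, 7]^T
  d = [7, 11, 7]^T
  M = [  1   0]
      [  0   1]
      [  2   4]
Each vertex is the intersection of two constraint boundaries that also satisfies all remaining constraints:
  a = 0 and b = 0 → (0, 0)
  2a + 4b = 7 and b = 0 → (3.5, 0)
  2a + 4b = 7 and a = 0 → (0, 1.75)

Vertices: (0, 0), (3.5, 0), (0, 1.75)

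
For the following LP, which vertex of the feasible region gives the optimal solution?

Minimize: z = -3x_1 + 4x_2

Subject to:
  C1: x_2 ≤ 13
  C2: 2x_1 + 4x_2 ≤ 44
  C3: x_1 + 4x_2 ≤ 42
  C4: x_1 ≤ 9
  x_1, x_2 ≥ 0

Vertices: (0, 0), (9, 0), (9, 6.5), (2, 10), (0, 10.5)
(9, 0) with z = -27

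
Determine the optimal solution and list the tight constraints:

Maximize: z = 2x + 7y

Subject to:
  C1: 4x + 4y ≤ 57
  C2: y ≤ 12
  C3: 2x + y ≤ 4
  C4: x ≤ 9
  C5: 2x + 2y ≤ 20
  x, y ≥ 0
Optimal: x = 0, y = 4
Slack at optimum:
  C1: slack = 41
  C2: slack = 8
  C3: slack = 0 (binding)
  C4: slack = 9
  C5: slack = 12
  x ≥ 0: x = 0 (binding)
  y ≥ 0: y = 4
Binding constraints: C3, x ≥ 0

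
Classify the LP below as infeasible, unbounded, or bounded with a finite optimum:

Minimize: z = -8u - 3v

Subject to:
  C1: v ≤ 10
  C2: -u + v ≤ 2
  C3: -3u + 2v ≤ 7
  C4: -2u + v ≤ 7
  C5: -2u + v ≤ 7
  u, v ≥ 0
Feasible point: (0, 0) satisfies every constraint, so the LP is feasible.
Direction d = (1, 0): for each constraint row a, a·d ≤ 0 —
  (0)(1) + (1)(0) = 0 ≤ 0
  (-1)(1) + (1)(0) = -1 ≤ 0
  (-3)(1) + (2)(0) = -3 ≤ 0
  (-2)(1) + (1)(0) = -2 ≤ 0
  (-2)(1) + (1)(0) = -2 ≤ 0
and d ≥ 0, so (0, 0) + t·d stays feasible for every t ≥ 0. Along this ray z = -8u - 3v changes by -8 per unit t, so z → −∞.

Unbounded — the objective can decrease without bound over the feasible region.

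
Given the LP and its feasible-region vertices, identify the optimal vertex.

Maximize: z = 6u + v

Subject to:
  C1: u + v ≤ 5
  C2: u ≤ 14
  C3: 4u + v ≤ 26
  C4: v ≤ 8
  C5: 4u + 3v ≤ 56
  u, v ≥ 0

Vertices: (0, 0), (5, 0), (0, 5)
Evaluating z = 6u + v at each vertex:
  (0, 0): z = 0
  (5, 0): z = 30
  (0, 5): z = 5

The largest value is z = 30, attained at (5, 0).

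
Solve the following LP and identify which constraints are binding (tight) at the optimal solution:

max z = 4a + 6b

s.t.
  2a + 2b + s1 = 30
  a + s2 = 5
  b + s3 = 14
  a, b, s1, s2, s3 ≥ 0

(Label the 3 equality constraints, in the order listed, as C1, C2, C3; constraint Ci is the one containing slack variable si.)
Optimal: a = 1, b = 14
Slack at optimum:
  C1: slack = 0 (binding)
  C2: slack = 4
  C3: slack = 0 (binding)
  a ≥ 0: a = 1
  b ≥ 0: b = 14
Binding constraints: C1, C3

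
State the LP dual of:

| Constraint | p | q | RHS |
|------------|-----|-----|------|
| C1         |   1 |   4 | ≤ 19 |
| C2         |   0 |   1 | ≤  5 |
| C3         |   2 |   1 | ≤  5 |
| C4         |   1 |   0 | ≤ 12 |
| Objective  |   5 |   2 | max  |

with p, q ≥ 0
Minimize: z = 19y1 + 5y2 + 5y3 + 12y4

Subject to:
  C1: -y1 - 2y3 - y4 ≤ -5
  C2: -4y1 - y2 - y3 ≤ -2
  y1, y2, y3, y4 ≥ 0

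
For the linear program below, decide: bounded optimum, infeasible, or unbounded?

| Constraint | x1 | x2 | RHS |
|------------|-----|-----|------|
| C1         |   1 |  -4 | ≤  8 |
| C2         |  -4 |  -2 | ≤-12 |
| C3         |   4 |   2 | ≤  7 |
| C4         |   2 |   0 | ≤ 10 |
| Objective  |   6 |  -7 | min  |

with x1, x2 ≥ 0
C3 requires 4x1 + 2x2 ≤ 7, while C2 (-4x1 - 2x2 ≤ -12) is equivalent to 4x1 + 2x2 ≥ 12. Together they would need 12 ≤ 4x1 + 2x2 ≤ 7, which is impossible since 12 > 7. No point satisfies all constraints.

Infeasible — the constraint set is empty.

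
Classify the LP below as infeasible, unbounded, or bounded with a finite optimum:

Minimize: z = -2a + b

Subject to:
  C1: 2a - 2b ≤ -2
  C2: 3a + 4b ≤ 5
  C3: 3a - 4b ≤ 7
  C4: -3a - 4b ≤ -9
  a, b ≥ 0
C2 requires 3a + 4b ≤ 5, while C4 (-3a - 4b ≤ -9) is equivalent to 3a + 4b ≥ 9. Together they would need 9 ≤ 3a + 4b ≤ 5, which is impossible since 9 > 5. No point satisfies all constraints.

Infeasible — the constraint set is empty.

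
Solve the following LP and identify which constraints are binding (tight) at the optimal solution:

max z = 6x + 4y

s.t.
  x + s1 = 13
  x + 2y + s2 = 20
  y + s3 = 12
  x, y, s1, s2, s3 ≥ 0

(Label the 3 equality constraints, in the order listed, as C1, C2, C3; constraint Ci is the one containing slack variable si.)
Optimal: x = 13, y = 3.5
Binding: C1, C2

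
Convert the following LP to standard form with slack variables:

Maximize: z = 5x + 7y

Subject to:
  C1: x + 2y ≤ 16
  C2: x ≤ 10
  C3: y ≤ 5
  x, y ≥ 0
max z = 5x + 7y

s.t.
  x + 2y + s1 = 16
  x + s2 = 10
  y + s3 = 5
  x, y, s1, s2, s3 ≥ 0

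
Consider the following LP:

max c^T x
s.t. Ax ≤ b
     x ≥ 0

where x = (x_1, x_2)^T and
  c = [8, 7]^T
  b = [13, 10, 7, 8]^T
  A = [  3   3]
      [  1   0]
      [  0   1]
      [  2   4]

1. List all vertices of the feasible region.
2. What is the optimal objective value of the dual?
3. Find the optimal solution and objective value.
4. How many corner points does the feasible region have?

1. (0, 0), (4, 0), (0, 2)
2. 32 (by strong duality, equal to the primal optimum)
3. x_1 = 4, x_2 = 0, z = 32
4. 3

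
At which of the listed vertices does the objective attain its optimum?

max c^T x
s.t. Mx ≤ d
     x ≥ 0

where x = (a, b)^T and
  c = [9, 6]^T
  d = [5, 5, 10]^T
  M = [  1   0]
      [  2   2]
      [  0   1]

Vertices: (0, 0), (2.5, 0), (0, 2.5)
Evaluating z = 9a + 6b at each vertex:
  (0, 0): z = 0
  (2.5, 0): z = 22.5
  (0, 2.5): z = 15

The largest value is z = 22.5, attained at (2.5, 0).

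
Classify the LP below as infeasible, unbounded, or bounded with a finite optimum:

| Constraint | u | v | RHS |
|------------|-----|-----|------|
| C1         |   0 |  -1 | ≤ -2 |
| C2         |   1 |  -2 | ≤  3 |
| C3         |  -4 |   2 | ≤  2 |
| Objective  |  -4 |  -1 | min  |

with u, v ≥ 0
Feasible point: (1, 2) satisfies every constraint, so the LP is feasible.
Direction d = (1, 1): for each constraint row a, a·d ≤ 0 —
  (0)(1) + (-1)(1) = -1 ≤ 0
  (1)(1) + (-2)(1) = -1 ≤ 0
  (-4)(1) + (2)(1) = -2 ≤ 0
and d ≥ 0, so (1, 2) + t·d stays feasible for every t ≥ 0. Along this ray z = -4u - v changes by -5 per unit t, so z → −∞.

Unbounded: there is a feasible ray along which z → −∞.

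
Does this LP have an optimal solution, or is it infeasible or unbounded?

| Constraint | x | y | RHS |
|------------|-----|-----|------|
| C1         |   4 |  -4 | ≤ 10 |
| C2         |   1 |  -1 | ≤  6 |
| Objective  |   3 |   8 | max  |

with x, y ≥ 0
Feasible point: (0, 0) satisfies every constraint, so the LP is feasible.
Direction d = (0, 1): for each constraint row a, a·d ≤ 0 —
  (4)(0) + (-4)(1) = -4 ≤ 0
  (1)(0) + (-1)(1) = -1 ≤ 0
and d ≥ 0, so (0, 0) + t·d stays feasible for every t ≥ 0. Along this ray z = 3x + 8y changes by 8 per unit t, so z → +∞.

Unbounded: there is a feasible ray along which z → +∞.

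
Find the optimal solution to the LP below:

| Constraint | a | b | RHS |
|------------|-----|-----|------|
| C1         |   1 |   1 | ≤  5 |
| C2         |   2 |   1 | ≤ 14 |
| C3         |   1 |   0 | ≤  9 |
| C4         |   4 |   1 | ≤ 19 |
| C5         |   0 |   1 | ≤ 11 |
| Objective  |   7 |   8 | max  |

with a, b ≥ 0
a = 0, b = 5, z = 40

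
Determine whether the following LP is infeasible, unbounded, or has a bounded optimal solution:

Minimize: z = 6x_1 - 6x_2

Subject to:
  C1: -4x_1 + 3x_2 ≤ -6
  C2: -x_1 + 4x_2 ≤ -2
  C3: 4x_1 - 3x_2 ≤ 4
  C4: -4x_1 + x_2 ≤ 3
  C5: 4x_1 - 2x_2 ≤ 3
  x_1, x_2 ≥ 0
C3 requires 4x_1 - 3x_2 ≤ 4, while C1 (-4x_1 + 3x_2 ≤ -6) is equivalent to 4x_1 - 3x_2 ≥ 6. Together they would need 6 ≤ 4x_1 - 3x_2 ≤ 4, which is impossible since 6 > 4. No point satisfies all constraints.

Infeasible — the constraint set is empty.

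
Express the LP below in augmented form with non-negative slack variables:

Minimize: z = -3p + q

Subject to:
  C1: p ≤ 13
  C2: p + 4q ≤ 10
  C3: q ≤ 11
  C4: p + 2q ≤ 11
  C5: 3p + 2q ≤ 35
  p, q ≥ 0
min z = -3p + q

s.t.
  p + s1 = 13
  p + 4q + s2 = 10
  q + s3 = 11
  p + 2q + s4 = 11
  3p + 2q + s5 = 35
  p, q, s1, s2, s3, s4, s5 ≥ 0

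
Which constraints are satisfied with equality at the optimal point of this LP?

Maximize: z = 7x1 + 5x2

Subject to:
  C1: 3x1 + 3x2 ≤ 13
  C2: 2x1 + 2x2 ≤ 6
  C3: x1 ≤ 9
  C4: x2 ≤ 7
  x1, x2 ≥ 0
Optimal: x1 = 3, x2 = 0
Slack at optimum:
  C1: slack = 4
  C2: slack = 0 (binding)
  C3: slack = 6
  C4: slack = 7
  x1 ≥ 0: x1 = 3
  x2 ≥ 0: x2 = 0 (binding)
Binding constraints: C2, x2 ≥ 0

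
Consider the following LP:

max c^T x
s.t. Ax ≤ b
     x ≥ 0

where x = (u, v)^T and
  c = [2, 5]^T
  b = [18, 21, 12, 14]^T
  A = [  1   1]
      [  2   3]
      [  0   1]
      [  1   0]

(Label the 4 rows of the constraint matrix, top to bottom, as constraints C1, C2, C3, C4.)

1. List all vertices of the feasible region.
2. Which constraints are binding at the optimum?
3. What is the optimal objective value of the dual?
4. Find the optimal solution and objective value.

1. (0, 0), (10.5, 0), (0, 7)
2. C2, u ≥ 0
3. 35 (by strong duality, equal to the primal optimum)
4. u = 0, v = 7, z = 35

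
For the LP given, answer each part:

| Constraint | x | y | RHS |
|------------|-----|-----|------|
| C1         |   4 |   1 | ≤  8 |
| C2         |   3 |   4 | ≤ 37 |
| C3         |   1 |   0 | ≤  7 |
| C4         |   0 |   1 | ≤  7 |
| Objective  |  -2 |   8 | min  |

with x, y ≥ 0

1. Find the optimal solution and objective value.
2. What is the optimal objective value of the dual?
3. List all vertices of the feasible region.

1. x = 2, y = 0, z = -4
2. -4 (by strong duality, equal to the primal optimum)
3. (0, 0), (2, 0), (0.25, 7), (0, 7)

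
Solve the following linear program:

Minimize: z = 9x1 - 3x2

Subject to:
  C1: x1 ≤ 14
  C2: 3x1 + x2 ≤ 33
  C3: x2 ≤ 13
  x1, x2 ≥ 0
x1 = 0, x2 = 13, z = -39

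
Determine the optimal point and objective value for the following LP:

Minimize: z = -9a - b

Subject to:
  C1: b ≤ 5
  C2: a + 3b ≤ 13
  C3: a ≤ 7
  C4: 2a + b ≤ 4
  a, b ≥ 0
Each vertex is the intersection of two constraint boundaries that also satisfies all remaining constraints:
  a = 0 and b = 0 → (0, 0)
  2a + b = 4 and b = 0 → (2, 0)
  2a + b = 4 and a = 0 → (0, 4)

Evaluating z = -9a - b at each vertex:
  (0, 0): z = 0
  (2, 0): z = -18
  (0, 4): z = -4

The minimum is at (2, 0) with z = -18.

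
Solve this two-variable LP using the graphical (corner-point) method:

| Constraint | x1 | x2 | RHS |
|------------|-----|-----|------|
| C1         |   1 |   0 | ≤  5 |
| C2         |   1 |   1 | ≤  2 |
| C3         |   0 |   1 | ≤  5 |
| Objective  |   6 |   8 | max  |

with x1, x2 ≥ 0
x1 = 0, x2 = 2, z = 16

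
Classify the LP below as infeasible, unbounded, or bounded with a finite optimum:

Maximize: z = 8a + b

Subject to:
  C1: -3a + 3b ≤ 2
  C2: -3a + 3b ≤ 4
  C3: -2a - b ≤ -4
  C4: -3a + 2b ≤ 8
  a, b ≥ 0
Feasible point: (2, 0) satisfies every constraint, so the LP is feasible.
Direction d = (1, 0): for each constraint row a, a·d ≤ 0 —
  (-3)(1) + (3)(0) = -3 ≤ 0
  (-3)(1) + (3)(0) = -3 ≤ 0
  (-2)(1) + (-1)(0) = -2 ≤ 0
  (-3)(1) + (2)(0) = -3 ≤ 0
and d ≥ 0, so (2, 0) + t·d stays feasible for every t ≥ 0. Along this ray z = 8a + b changes by 8 per unit t, so z → +∞.

Unbounded: there is a feasible ray along which z → +∞.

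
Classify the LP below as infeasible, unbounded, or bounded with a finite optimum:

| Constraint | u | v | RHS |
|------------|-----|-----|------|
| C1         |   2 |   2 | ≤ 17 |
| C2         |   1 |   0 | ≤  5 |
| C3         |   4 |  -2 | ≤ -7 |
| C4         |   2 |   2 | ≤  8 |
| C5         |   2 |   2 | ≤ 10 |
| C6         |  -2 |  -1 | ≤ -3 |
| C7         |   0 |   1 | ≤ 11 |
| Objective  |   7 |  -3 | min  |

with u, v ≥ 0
The point (0, 4) satisfies every constraint, so the LP is feasible; the constraints give u ≤ 5 and v ≤ 11, which with u, v ≥ 0 keep the feasible region inside a bounded box. A feasible, bounded LP attains a finite optimum at a vertex.

Evaluating z = 7u - 3v at each vertex:
  (0, 3.5): z = -10.5
  (0.1667, 3.833): z = -10.33
  (0, 4): z = -12

Bounded optimum: z* = -12 at (0, 4).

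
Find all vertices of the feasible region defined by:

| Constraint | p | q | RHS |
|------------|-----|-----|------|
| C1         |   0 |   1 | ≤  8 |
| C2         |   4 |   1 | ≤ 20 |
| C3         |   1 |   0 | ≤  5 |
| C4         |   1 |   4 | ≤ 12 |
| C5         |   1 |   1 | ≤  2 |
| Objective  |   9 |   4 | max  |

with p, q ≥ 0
Each vertex is the intersection of two constraint boundaries that also satisfies all remaining constraints:
  p = 0 and q = 0 → (0, 0)
  p + q = 2 and q = 0 → (2, 0)
  p + q = 2 and p = 0 → (0, 2)

Vertices: (0, 0), (2, 0), (0, 2)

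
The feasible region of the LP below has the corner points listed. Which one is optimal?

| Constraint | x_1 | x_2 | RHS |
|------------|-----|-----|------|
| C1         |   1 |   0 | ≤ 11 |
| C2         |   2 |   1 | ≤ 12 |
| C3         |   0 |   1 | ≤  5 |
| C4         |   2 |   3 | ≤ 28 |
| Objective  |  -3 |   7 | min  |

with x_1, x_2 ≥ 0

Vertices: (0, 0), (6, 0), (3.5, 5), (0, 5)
Evaluating z = -3x_1 + 7x_2 at each vertex:
  (0, 0): z = 0
  (6, 0): z = -18
  (3.5, 5): z = 24.5
  (0, 5): z = 35

The smallest value is z = -18, attained at (6, 0).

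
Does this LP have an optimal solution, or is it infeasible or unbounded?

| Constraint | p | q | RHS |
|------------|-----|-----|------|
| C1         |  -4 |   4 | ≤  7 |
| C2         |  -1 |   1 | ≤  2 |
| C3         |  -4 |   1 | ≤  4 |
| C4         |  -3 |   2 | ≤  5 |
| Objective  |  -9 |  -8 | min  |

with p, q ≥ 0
Feasible point: (0, 0) satisfies every constraint, so the LP is feasible.
Direction d = (1, 0): for each constraint row a, a·d ≤ 0 —
  (-4)(1) + (4)(0) = -4 ≤ 0
  (-1)(1) + (1)(0) = -1 ≤ 0
  (-4)(1) + (1)(0) = -4 ≤ 0
  (-3)(1) + (2)(0) = -3 ≤ 0
and d ≥ 0, so (0, 0) + t·d stays feasible for every t ≥ 0. Along this ray z = -9p - 8q changes by -9 per unit t, so z → −∞.

Unbounded: there is a feasible ray along which z → −∞.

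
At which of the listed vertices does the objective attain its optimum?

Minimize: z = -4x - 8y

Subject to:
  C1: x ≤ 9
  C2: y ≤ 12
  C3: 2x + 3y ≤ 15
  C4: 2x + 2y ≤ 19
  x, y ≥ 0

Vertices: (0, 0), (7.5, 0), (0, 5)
(0, 5) with z = -40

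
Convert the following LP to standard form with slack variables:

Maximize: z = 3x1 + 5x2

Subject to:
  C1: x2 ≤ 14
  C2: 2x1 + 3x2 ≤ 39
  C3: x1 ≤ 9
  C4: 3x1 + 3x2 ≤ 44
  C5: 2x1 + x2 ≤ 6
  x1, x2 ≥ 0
max z = 3x1 + 5x2

s.t.
  x2 + s1 = 14
  2x1 + 3x2 + s2 = 39
  x1 + s3 = 9
  3x1 + 3x2 + s4 = 44
  2x1 + x2 + s5 = 6
  x1, x2, s1, s2, s3, s4, s5 ≥ 0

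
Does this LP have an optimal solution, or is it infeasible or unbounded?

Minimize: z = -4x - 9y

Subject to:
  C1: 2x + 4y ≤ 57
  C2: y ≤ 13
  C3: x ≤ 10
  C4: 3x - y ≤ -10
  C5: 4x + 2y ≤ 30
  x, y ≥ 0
The point (1, 13) satisfies every constraint, so the LP is feasible; the constraints give x ≤ 10 and y ≤ 13, which with x, y ≥ 0 keep the feasible region inside a bounded box. A feasible, bounded LP attains a finite optimum at a vertex.

Evaluating z = -4x - 9y at each vertex:
  (0, 10): z = -90
  (1, 13): z = -121
  (0, 13): z = -117

The LP has an optimal solution: (1, 13) with z = -121.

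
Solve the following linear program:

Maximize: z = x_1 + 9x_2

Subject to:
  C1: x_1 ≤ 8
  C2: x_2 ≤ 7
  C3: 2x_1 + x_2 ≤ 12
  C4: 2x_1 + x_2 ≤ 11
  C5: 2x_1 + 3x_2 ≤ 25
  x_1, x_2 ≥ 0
Each vertex is the intersection of two constraint boundaries that also satisfies all remaining constraints:
  x_1 = 0 and x_2 = 0 → (0, 0)
  2x_1 + x_2 = 11 and x_2 = 0 → (5.5, 0)
  x_2 = 7 and 2x_1 + x_2 = 11 → (2, 7)
  x_2 = 7 and x_1 = 0 → (0, 7)

Evaluating z = x_1 + 9x_2 at each vertex:
  (0, 0): z = 0
  (5.5, 0): z = 5.5
  (2, 7): z = 65
  (0, 7): z = 63

The maximum is at (2, 7) with z = 65.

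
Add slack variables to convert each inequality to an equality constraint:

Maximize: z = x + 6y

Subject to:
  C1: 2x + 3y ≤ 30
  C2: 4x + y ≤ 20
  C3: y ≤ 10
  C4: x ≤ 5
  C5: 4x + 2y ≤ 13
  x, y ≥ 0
max z = x + 6y

s.t.
  2x + 3y + s1 = 30
  4x + y + s2 = 20
  y + s3 = 10
  x + s4 = 5
  4x + 2y + s5 = 13
  x, y, s1, s2, s3, s4, s5 ≥ 0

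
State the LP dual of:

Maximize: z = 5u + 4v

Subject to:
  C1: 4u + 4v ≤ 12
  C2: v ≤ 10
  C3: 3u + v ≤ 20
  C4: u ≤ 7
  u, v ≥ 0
Minimize: z = 12y1 + 10y2 + 20y3 + 7y4

Subject to:
  C1: -4y1 - 3y3 - y4 ≤ -5
  C2: -4y1 - y2 - y3 ≤ -4
  y1, y2, y3, y4 ≥ 0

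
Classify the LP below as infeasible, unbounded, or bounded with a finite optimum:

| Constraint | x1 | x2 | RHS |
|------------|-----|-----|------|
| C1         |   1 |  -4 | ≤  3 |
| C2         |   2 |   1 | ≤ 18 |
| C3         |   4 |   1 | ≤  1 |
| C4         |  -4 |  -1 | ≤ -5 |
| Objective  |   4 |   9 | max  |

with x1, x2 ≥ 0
C3 requires 4x1 + x2 ≤ 1, while C4 (-4x1 - x2 ≤ -5) is equivalent to 4x1 + x2 ≥ 5. Together they would need 5 ≤ 4x1 + x2 ≤ 1, which is impossible since 5 > 1. No point satisfies all constraints.

The feasible region is empty; the LP is infeasible.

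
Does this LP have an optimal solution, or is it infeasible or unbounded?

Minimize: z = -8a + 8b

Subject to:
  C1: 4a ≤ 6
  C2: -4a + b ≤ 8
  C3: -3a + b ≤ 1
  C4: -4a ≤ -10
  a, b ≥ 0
C1 requires 4a ≤ 6, while C4 (-4a ≤ -10) is equivalent to 4a ≥ 10. Together they would need 10 ≤ 4a ≤ 6, which is impossible since 10 > 6. No point satisfies all constraints.

The feasible region is empty; the LP is infeasible.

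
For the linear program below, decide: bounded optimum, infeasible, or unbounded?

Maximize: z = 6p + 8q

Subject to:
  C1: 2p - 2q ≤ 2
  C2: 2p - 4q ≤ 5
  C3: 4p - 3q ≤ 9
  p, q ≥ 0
Feasible point: (0, 0) satisfies every constraint, so the LP is feasible.
Direction d = (0, 1): for each constraint row a, a·d ≤ 0 —
  (2)(0) + (-2)(1) = -2 ≤ 0
  (2)(0) + (-4)(1) = -4 ≤ 0
  (4)(0) + (-3)(1) = -3 ≤ 0
and d ≥ 0, so (0, 0) + t·d stays feasible for every t ≥ 0. Along this ray z = 6p + 8q changes by 8 per unit t, so z → +∞.

Unbounded — the objective can increase without bound over the feasible region.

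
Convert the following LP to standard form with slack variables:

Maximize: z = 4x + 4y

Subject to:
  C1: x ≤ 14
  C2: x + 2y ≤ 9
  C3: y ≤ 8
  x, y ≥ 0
max z = 4x + 4y

s.t.
  x + s1 = 14
  x + 2y + s2 = 9
  y + s3 = 8
  x, y, s1, s2, s3 ≥ 0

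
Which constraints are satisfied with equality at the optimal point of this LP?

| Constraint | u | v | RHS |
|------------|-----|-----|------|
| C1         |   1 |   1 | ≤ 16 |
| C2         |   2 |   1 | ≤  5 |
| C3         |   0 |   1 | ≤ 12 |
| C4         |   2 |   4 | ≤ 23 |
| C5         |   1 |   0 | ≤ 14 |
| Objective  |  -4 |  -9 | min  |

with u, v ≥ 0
Optimal: u = 0, v = 5
Binding: C2, u ≥ 0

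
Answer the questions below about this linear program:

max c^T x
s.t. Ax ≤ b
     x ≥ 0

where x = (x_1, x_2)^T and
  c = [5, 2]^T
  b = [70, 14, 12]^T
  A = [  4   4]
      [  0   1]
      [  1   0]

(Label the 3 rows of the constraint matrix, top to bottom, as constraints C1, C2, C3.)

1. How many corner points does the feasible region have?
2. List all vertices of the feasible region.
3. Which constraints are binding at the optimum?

1. 5
2. (0, 0), (12, 0), (12, 5.5), (3.5, 14), (0, 14)
3. C1, C3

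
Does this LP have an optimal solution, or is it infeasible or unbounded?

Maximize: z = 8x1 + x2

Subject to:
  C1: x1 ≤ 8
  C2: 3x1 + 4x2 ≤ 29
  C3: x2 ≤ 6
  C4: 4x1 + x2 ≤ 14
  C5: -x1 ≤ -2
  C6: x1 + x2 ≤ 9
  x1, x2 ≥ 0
The point (3.5, 0) satisfies every constraint, so the LP is feasible; the constraints give x1 ≤ 8 and x2 ≤ 6, which with x1, x2 ≥ 0 keep the feasible region inside a bounded box. A feasible, bounded LP attains a finite optimum at a vertex.

Feasible with finite optimum z* = 28 at (3.5, 0).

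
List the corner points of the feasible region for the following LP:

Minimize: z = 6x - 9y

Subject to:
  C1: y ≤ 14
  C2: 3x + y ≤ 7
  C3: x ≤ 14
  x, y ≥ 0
Each vertex is the intersection of two constraint boundaries that also satisfies all remaining constraints:
  x = 0 and y = 0 → (0, 0)
  3x + y = 7 and y = 0 → (2.333, 0)
  3x + y = 7 and x = 0 → (0, 7)

Vertices: (0, 0), (2.333, 0), (0, 7)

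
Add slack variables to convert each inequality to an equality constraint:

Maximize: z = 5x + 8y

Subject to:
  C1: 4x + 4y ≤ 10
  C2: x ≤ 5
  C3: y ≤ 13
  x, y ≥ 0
max z = 5x + 8y

s.t.
  4x + 4y + s1 = 10
  x + s2 = 5
  y + s3 = 13
  x, y, s1, s2, s3 ≥ 0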